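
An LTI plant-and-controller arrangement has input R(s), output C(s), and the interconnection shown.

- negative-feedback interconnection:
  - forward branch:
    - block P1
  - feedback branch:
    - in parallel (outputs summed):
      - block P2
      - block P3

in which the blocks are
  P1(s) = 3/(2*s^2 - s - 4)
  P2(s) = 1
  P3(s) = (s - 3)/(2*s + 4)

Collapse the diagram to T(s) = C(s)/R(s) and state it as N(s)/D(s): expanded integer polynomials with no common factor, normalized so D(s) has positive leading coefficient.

Step 1 - reduce the parallel group P2, P3: (3*s + 1)/(2*s + 4)
Step 2 - feedback reduction of P1, (P2+P3), giving the overall T(s)

Final answer: (6*s + 12)/(4*s^3 + 6*s^2 - 3*s - 13)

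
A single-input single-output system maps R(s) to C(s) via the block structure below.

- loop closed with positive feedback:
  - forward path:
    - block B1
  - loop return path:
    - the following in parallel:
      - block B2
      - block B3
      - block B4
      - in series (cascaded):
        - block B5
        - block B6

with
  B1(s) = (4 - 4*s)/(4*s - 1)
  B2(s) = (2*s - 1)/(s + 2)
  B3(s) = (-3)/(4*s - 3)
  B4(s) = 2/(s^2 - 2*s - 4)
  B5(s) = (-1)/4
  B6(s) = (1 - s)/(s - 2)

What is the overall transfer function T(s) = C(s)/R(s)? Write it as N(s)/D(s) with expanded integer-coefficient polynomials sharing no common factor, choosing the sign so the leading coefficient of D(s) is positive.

Step 1 - series reduction of B5, B6 gives (s - 1)/(4*s - 8)
Step 2 - reduce the parallel group B2, B3, B4, (B5*B6) gives (36*s^5 - 187*s^4 + 199*s^3 + 304*s^2 - 512*s - 24)/(16*s^5 - 44*s^4 - 104*s^3 + 224*s^2 + 160*s - 192)
Step 3 - collapse the loop (B1 forward, (B2+B3+B4+(B5*B6)) return); the result is T(s) itself (integer coefficients, no common factor, positive leading denominator coefficient)

Hence the answer: (-16*s^6 + 60*s^5 + 60*s^4 - 328*s^3 + 64*s^2 + 352*s - 192)/(52*s^6 - 271*s^5 + 293*s^4 + 355*s^3 - 712*s^2 + 256*s + 72)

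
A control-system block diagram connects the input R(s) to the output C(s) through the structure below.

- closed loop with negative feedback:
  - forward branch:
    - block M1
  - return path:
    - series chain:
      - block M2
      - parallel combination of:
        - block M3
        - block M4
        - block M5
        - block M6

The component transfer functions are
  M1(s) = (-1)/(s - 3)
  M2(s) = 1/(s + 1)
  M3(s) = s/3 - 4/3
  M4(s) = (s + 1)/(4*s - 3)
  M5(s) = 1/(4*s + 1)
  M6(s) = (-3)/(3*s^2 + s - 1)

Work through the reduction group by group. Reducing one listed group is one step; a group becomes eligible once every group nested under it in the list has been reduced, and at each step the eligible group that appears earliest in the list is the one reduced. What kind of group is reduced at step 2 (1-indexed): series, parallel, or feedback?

(1) reduce the parallel group M3, M4, M5, M6
(2) combine M2, (M3+M4+M5+M6) in series
(3) reduce the feedback loop with forward M1 and return (M2*(M3+M4+M5+M6))
Step 2: series.

Final answer: series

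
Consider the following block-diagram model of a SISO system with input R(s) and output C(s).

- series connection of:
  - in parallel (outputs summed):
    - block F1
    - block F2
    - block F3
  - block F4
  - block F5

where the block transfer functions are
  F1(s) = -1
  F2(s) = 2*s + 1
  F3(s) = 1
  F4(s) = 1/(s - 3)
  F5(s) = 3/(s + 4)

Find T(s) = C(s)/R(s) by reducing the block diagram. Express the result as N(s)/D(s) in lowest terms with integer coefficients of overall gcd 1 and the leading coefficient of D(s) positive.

Reducing step by step:

Step 1. add F1, F2, F3 (parallel): 2*s + 1
Step 2. multiply (F1+F2+F3), F4, F5 (series), which is the overall transfer function T(s) = C(s)/R(s) in lowest terms

Answer: (6*s + 3)/(s^2 + s - 12)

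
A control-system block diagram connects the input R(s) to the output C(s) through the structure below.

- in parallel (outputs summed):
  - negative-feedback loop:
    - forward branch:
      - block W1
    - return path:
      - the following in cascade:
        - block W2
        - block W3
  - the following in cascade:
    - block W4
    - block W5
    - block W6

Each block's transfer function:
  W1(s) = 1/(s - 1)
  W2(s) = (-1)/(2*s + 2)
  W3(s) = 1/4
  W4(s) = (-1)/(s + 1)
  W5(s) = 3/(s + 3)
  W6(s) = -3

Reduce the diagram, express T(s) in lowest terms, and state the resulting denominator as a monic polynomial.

Step 1: series reduction of W2, W3 = (-1)/(8*s + 8)
Step 2: apply the feedback formula to W1, (W2*W3) = (8*s + 8)/(8*s^2 - 9)
Step 3: combine W4, W5, W6 in series = 9/(s^2 + 4*s + 3)
Step 4: sum the parallel branches [W1/(1+W1*(W2*W3))], (W4*W5*W6) = (8*s^3 + 112*s^2 + 56*s - 57)/(8*s^4 + 32*s^3 + 15*s^2 - 36*s - 27)
No further cancellation is possible in the step-4 result, so that is T(s). Its denominator becomes monic after dividing by the leading coefficient 8.

Final answer: s^4 + 4*s^3 + 15*s^2/8 - 9*s/2 - 27/8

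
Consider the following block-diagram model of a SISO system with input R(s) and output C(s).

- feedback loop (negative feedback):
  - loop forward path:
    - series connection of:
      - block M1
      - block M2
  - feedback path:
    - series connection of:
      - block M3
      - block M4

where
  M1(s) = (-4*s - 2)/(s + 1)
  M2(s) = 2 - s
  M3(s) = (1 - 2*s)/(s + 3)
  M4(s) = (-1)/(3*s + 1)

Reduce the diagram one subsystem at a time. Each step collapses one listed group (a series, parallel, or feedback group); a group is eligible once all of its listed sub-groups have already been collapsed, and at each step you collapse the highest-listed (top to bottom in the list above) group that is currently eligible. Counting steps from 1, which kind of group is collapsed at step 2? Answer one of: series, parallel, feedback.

Step 1: cascade M1, M2
Step 2: multiply M3, M4 (series)
Step 3: close the feedback loop around (M1*M2), (M3*M4)
So the answer for step 2 is series.

Answer: series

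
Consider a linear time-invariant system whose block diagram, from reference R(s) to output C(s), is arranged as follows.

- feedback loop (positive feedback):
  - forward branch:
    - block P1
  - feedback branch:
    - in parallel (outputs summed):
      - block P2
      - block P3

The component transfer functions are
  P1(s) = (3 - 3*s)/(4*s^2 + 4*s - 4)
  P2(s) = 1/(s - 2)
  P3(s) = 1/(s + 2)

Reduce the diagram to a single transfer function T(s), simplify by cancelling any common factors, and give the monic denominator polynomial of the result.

Step 1. combine P2, P3 in parallel gives (2*s)/(s^2 - 4)
Step 2. feedback reduction of P1, (P2+P3) gives (-3*s^3 + 3*s^2 + 12*s - 12)/(4*s^4 + 4*s^3 - 14*s^2 - 22*s + 16)
T(s) is the step-2 result (common factors already cancelled). Leading coefficient of the denominator: 4. Divide through by 4 for the monic polynomial.

Therefore the answer is s^4 + s^3 - 7*s^2/2 - 11*s/2 + 4.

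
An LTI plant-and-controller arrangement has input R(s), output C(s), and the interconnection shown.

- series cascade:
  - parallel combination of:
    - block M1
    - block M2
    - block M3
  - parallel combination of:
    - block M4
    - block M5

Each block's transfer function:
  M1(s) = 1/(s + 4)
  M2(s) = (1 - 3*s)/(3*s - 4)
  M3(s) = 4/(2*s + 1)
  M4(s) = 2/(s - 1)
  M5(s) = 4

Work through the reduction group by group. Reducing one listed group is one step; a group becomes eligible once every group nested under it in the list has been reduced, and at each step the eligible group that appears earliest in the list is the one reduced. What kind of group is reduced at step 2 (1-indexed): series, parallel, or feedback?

1. combine M1, M2, M3 in parallel
2. parallel reduction of M4, M5
3. reduce the series chain (M1+M2+M3), (M4+M5)
So the answer for step 2 is parallel.

Hence the answer: parallel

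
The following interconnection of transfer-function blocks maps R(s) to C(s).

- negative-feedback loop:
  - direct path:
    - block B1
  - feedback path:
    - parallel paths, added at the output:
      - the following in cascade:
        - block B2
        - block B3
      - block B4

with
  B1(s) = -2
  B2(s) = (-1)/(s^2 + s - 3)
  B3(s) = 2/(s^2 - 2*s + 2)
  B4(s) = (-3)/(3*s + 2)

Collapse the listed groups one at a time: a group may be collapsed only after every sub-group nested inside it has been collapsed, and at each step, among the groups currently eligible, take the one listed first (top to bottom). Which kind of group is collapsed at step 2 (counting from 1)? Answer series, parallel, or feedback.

Reducing step by step:

Step 1: reduce the series chain B2, B3
Step 2: parallel reduction of (B2*B3), B4
Step 3: feedback reduction of B1, ((B2*B3)+B4)
Step 2 collapses a parallel group.

Answer: parallel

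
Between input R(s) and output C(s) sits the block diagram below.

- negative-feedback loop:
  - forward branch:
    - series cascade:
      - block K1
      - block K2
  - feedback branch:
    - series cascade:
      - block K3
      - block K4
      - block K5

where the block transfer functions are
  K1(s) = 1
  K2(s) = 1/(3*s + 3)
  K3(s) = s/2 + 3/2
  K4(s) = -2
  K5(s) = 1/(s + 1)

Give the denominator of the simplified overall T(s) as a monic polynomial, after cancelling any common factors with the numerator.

First reduce the diagram to T(s).

Step 1. reduce the series chain K1, K2 -> 1/(3*s + 3)
Step 2. series reduction of K3, K4, K5 -> (-s - 3)/(s + 1)
Step 3. collapse the loop ((K1*K2) forward, (K3*K4*K5) return) -> (s + 1)/(3*s^2 + 5*s)
Step 3 gives the fully reduced T(s), with no common factor left to cancel. The denominator's leading coefficient is 3, so divide each of its coefficients by 3 to get the monic form.

Answer: s^2 + 5*s/3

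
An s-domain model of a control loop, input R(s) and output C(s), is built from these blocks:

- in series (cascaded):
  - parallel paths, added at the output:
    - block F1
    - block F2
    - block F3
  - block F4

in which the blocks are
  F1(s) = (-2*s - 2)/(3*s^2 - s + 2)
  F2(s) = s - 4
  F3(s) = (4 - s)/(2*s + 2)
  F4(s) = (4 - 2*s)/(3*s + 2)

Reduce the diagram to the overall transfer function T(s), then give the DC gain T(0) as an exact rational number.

First reduce the diagram to T(s).

1. reduce the parallel group F1, F2, F3: (6*s^4 - 23*s^3 - 5*s^2 - 18*s - 12)/(6*s^3 + 4*s^2 + 2*s + 4)
2. multiply (F1+F2+F3), F4 (series): (-6*s^5 + 35*s^4 - 41*s^3 + 8*s^2 - 24*s - 24)/(9*s^4 + 12*s^3 + 7*s^2 + 8*s + 4)
Evaluating the step-2 result (the overall T(s)) at s = 0 gives T(0) = -24/4 = -6.

Answer: -6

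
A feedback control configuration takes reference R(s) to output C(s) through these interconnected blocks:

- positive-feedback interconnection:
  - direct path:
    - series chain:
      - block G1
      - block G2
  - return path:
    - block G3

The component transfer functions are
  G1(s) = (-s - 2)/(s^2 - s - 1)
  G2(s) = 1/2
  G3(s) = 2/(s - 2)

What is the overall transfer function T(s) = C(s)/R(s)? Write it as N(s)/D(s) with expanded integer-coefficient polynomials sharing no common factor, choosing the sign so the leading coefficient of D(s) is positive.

Step 1. combine G1, G2 in series -> (-s - 2)/(2*s^2 - 2*s - 2)
Step 2. apply the feedback formula to (G1*G2), G3 - this is the overall T(s), already in the required normalized form

Hence the answer: (4 - s^2)/(2*s^3 - 6*s^2 + 4*s + 8)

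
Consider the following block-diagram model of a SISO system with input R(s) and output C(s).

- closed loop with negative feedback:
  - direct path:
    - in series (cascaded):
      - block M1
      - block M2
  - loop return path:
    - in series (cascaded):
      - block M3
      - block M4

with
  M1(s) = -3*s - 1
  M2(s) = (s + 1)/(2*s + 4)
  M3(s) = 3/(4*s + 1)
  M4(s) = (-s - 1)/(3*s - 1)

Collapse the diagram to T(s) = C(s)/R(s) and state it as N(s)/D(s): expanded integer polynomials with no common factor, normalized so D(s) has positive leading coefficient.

The answer is (-36*s^4 - 45*s^3 - 5*s^2 + 5*s + 1)/(33*s^3 + 67*s^2 + 9*s - 1).

Reasoning:
Step 1 - multiply M1, M2 (series) = (-3*s^2 - 4*s - 1)/(2*s + 4)
Step 2 - multiply M3, M4 (series) = (-3*s - 3)/(12*s^2 - s - 1)
Step 3 - feedback reduction of (M1*M2), (M3*M4), giving the overall T(s)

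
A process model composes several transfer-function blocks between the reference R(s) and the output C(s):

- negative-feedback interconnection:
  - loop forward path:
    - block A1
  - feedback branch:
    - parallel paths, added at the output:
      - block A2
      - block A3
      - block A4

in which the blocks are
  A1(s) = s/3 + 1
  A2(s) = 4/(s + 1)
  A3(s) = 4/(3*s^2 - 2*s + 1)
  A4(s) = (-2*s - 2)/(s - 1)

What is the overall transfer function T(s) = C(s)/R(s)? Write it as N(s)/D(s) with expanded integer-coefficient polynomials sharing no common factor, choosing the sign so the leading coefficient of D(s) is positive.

The answer is (-3*s^5 - 7*s^4 + 8*s^3 + 4*s^2 - 5*s + 3)/(6*s^5 + 5*s^4 + 10*s^3 + 42*s^2 - 32*s + 33).

Reasoning:
Step 1. combine A2, A3, A4 in parallel -> (-6*s^4 + 4*s^3 - 16*s^2 + 12*s - 10)/(3*s^4 - 2*s^3 - 2*s^2 + 2*s - 1)
Step 2. apply the feedback formula to A1, (A2+A3+A4): this yields T(s), and no further normalization is needed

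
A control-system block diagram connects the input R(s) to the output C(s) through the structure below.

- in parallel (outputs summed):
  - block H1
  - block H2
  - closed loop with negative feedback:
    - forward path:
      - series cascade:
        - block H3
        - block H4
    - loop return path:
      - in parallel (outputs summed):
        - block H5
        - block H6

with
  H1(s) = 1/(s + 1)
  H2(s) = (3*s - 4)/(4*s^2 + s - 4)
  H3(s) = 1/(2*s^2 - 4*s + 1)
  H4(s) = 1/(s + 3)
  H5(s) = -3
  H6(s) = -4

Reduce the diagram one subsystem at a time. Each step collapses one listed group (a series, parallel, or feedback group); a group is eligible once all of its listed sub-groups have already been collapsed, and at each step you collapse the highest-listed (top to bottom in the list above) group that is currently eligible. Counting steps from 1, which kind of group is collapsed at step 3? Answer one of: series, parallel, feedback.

1. combine H3, H4 in series
2. reduce the parallel group H5, H6
3. close the feedback loop around (H3*H4), (H5+H6)
4. parallel reduction of H1, H2, [(H3*H4)/(1+(H3*H4)*(H5+H6))]
Step 3 collapses a feedback group.

Final answer: feedback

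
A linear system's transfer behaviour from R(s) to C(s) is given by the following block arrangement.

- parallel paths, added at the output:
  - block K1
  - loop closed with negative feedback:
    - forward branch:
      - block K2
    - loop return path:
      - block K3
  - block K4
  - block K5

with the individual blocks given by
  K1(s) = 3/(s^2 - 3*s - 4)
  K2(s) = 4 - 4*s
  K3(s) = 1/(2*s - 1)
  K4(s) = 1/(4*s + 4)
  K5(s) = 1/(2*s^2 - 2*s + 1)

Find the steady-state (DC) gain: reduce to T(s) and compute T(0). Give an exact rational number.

1. close the feedback loop around K2, K3, giving (8*s^2 - 12*s + 4)/(2*s - 3)
2. sum the parallel branches K1, [K2/(1+K2*K3)], K4, K5, giving (64*s^6 - 352*s^5 + 388*s^4 + 110*s^3 - 492*s^2 + 337*s - 40)/(16*s^5 - 88*s^4 + 88*s^3 + 52*s^2 - 92*s + 48)
DC gain: substitute s = 0 into T(s) from step 2: T(0) = -40/48 = -5/6.

Answer: -5/6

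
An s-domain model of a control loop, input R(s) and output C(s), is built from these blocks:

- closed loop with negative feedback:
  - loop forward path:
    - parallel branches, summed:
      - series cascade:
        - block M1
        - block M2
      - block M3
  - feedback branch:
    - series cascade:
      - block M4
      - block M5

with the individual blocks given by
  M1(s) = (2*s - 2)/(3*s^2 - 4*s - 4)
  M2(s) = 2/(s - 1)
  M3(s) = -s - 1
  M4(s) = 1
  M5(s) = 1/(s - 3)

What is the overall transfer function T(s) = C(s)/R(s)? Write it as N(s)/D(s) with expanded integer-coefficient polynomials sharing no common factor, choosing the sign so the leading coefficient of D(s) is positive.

Step 1. reduce the series chain M1, M2 gives 4/(3*s^2 - 4*s - 4)
Step 2. sum the parallel branches (M1*M2), M3 gives (-3*s^3 + s^2 + 8*s + 8)/(3*s^2 - 4*s - 4)
Step 3. series reduction of M4, M5 gives 1/(s - 3)
Step 4. reduce the feedback loop with forward ((M1*M2)+M3) and return (M4*M5), giving the overall T(s)

Therefore the answer is (3*s^4 - 10*s^3 - 5*s^2 + 16*s + 24)/(12*s^2 - 16*s - 20).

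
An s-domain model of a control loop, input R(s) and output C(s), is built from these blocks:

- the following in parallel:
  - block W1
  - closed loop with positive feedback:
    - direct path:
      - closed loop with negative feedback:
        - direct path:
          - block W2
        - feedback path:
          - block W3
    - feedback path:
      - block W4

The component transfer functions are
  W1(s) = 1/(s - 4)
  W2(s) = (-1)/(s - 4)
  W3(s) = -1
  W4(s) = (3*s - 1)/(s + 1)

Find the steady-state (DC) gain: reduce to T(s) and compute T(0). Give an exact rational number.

Step 1: apply the feedback formula to W2, W3 = (-1)/(s - 3)
Step 2: apply the feedback formula to [W2/(1+W2*W3)], W4 = (-s - 1)/(s^2 + s - 4)
Step 3: sum the parallel branches W1, [[W2/(1+W2*W3)]/(1-[W2/(1+W2*W3)]*W4)] = (4*s)/(s^3 - 3*s^2 - 8*s + 16)
The step-3 result is T(s). Setting s = 0: T(0) = 0/16 = 0.

Therefore the answer is 0.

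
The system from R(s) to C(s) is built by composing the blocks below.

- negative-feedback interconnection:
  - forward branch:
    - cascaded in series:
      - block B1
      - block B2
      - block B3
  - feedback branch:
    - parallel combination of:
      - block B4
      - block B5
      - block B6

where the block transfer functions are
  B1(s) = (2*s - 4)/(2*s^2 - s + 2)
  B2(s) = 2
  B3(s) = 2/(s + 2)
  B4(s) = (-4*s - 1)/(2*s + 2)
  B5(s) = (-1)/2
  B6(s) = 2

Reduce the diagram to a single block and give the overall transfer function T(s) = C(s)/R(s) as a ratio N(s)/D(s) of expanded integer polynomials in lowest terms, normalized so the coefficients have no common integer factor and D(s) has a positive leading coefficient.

Step 1: cascade B1, B2, B3; result (8*s - 16)/(2*s^3 + 3*s^2 + 4)
Step 2: parallel reduction of B4, B5, B6; result (2 - s)/(2*s + 2)
Step 3: collapse the loop ((B1*B2*B3) forward, (B4+B5+B6) return); the result is T(s) itself (integer coefficients, no common factor, positive leading denominator coefficient)

Answer: (8*s^2 - 8*s - 16)/(2*s^4 + 5*s^3 - s^2 + 20*s - 12)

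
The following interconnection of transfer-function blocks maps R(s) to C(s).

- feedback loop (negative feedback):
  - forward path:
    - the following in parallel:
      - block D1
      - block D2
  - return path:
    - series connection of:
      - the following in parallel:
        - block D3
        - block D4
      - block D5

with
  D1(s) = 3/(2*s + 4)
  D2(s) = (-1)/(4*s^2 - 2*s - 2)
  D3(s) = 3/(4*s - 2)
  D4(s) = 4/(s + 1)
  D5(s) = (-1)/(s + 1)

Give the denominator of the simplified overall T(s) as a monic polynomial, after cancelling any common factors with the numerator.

(1) parallel reduction of D1, D2; result (6*s^2 - 4*s - 5)/(4*s^3 + 6*s^2 - 6*s - 4)
(2) reduce the parallel group D3, D4; result (19*s - 5)/(4*s^2 + 2*s - 2)
(3) cascade (D3+D4), D5; result (5 - 19*s)/(4*s^3 + 6*s^2 - 2)
(4) feedback reduction of (D1+D2), ((D3+D4)*D5); result (24*s^5 + 20*s^4 - 44*s^3 - 42*s^2 + 8*s + 10)/(16*s^6 + 48*s^5 + 12*s^4 - 174*s^3 + 70*s^2 + 87*s - 17)
T(s) is the step-4 result (common factors already cancelled). Leading coefficient of the denominator: 16. Divide through by 16 for the monic polynomial.

Therefore the answer is s^6 + 3*s^5 + 3*s^4/4 - 87*s^3/8 + 35*s^2/8 + 87*s/16 - 17/16.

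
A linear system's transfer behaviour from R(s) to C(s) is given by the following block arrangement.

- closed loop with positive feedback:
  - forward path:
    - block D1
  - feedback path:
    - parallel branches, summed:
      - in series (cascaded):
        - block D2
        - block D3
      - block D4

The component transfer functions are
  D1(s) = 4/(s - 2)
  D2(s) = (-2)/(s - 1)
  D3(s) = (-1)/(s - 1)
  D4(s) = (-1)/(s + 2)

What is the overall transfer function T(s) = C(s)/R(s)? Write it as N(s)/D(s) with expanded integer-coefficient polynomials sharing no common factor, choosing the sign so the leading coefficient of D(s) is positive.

[1] series reduction of D2, D3 gives 2/(s^2 - 2*s + 1)
[2] parallel reduction of (D2*D3), D4 gives (-s^2 + 4*s + 3)/(s^3 - 3*s + 2)
[3] reduce the feedback loop with forward D1 and return ((D2*D3)+D4); the result is T(s) itself (integer coefficients, no common factor, positive leading denominator coefficient)

Hence the answer: (4*s^3 - 12*s + 8)/(s^4 - 2*s^3 + s^2 - 8*s - 16)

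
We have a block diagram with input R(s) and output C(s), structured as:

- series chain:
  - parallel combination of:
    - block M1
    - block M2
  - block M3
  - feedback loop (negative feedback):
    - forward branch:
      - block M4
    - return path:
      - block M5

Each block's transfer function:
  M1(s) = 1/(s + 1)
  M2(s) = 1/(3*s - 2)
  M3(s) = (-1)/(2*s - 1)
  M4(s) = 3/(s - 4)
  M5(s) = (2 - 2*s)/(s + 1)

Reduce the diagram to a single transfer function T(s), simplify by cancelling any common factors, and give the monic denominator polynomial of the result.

The answer is s^4 - 61*s^3/6 + 77*s^2/6 - 16*s/3 + 2/3.

Reasoning:
[1] combine M1, M2 in parallel = (4*s - 1)/(3*s^2 + s - 2)
[2] close the feedback loop around M4, M5 = (3*s + 3)/(s^2 - 9*s + 2)
[3] combine (M1+M2), M3, [M4/(1+M4*M5)] in series = (3 - 12*s)/(6*s^4 - 61*s^3 + 77*s^2 - 32*s + 4)
That last expression is T(s), already simplified. Scaling its denominator by 1/6 (the reciprocal of the leading coefficient) yields the monic denominator.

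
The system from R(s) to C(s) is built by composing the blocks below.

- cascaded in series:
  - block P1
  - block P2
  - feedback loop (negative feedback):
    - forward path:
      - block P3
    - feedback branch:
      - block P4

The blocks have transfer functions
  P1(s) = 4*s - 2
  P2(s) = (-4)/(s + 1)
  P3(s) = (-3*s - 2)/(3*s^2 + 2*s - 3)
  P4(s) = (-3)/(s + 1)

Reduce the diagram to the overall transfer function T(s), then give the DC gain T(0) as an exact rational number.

[1] close the feedback loop around P3, P4; result (-3*s^2 - 5*s - 2)/(3*s^3 + 5*s^2 + 8*s + 3)
[2] reduce the series chain P1, P2, [P3/(1+P3*P4)]; result (48*s^2 + 8*s - 16)/(3*s^3 + 5*s^2 + 8*s + 3)
DC gain: substitute s = 0 into T(s) from step 2: T(0) = -16/3.

Therefore the answer is -16/3.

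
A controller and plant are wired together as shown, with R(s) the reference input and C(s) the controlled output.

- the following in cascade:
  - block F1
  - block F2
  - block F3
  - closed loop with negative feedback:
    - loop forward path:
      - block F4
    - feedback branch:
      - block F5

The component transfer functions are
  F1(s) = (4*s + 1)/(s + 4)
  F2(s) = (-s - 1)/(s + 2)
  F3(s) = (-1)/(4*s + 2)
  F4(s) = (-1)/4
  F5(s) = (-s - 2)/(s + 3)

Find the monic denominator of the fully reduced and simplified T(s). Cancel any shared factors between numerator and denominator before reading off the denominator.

The answer is s^4 + 93*s^3/10 + 146*s^2/5 + 174*s/5 + 56/5.

Reasoning:
Step 1. apply the feedback formula to F4, F5: (-s - 3)/(5*s + 14)
Step 2. multiply F1, F2, F3, [F4/(1+F4*F5)] (series): (-4*s^3 - 17*s^2 - 16*s - 3)/(20*s^4 + 186*s^3 + 584*s^2 + 696*s + 224)
No further cancellation is possible in the step-2 result, so that is T(s). Its denominator becomes monic after dividing by the leading coefficient 20.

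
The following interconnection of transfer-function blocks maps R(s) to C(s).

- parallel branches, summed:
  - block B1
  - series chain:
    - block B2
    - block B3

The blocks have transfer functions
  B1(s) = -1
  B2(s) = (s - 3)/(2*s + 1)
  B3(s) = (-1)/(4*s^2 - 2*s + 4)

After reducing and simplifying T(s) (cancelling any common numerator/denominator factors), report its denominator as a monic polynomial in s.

Answer: s^3 + 3*s/4 + 1/2

Working:
[1] cascade B2, B3 = (3 - s)/(8*s^3 + 6*s + 4)
[2] sum the parallel branches B1, (B2*B3) = (-8*s^3 - 7*s - 1)/(8*s^3 + 6*s + 4)
Step 2 gives the fully reduced T(s), with no common factor left to cancel. The denominator's leading coefficient is 8, so divide each of its coefficients by 8 to get the monic form.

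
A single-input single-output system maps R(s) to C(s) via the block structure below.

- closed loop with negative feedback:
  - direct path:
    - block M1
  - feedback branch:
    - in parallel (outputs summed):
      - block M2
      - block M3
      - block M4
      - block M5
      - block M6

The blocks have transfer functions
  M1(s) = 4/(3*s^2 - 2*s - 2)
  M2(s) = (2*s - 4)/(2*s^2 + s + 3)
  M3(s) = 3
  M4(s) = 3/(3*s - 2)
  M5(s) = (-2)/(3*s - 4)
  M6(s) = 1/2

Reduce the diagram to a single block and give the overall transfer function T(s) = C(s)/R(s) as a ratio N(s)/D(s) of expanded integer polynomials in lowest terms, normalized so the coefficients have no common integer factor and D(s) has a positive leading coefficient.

Answer: (72*s^4 - 108*s^3 + 100*s^2 - 184*s + 96)/(54*s^6 - 117*s^5 + 345*s^4 - 416*s^3 + 124*s^2 - 244*s + 64)

Working:
Step 1: sum the parallel branches M2, M3, M4, M5, M6 gives (126*s^4 - 141*s^3 + 5*s^2 - 144*s + 56)/(36*s^4 - 54*s^3 + 50*s^2 - 92*s + 48)
Step 2: feedback reduction of M1, (M2+M3+M4+M5+M6); the result is T(s) itself (integer coefficients, no common factor, positive leading denominator coefficient)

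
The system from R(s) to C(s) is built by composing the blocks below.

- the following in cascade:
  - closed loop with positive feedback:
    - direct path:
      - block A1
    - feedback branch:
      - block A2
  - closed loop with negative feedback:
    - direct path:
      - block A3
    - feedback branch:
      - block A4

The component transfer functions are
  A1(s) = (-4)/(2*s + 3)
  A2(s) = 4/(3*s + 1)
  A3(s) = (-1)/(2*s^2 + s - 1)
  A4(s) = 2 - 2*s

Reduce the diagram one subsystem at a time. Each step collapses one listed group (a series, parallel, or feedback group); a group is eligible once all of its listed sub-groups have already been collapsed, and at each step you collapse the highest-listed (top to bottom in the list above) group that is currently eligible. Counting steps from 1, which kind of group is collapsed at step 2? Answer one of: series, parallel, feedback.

The answer is feedback.

Reasoning:
Step 1 - feedback reduction of A1, A2
Step 2 - close the feedback loop around A3, A4
Step 3 - combine [A1/(1-A1*A2)], [A3/(1+A3*A4)] in series
Step 2 collapses a feedback group.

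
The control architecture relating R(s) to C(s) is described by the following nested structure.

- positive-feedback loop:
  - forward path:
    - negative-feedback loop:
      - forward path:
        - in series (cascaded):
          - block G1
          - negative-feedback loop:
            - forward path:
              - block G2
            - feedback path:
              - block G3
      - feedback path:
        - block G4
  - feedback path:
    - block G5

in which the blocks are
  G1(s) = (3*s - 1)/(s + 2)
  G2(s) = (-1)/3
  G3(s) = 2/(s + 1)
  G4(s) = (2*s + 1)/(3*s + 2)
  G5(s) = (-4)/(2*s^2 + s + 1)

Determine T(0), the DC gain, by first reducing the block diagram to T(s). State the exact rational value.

Reducing step by step:

(1) feedback reduction of G2, G3; result (-s - 1)/(3*s + 1)
(2) cascade G1, [G2/(1+G2*G3)]; result (-3*s^2 - 2*s + 1)/(3*s^2 + 7*s + 2)
(3) reduce the feedback loop with forward (G1*[G2/(1+G2*G3)]) and return G4; result (-9*s^3 - 12*s^2 - s + 2)/(3*s^3 + 20*s^2 + 20*s + 5)
(4) apply the feedback formula to [(G1*[G2/(1+G2*G3)])/(1+(G1*[G2/(1+G2*G3)])*G4)], G5; result (-18*s^5 - 33*s^4 - 23*s^3 - 9*s^2 + s + 2)/(6*s^5 + 43*s^4 + 27*s^3 + 2*s^2 + 21*s + 13)
Evaluating the step-4 result (the overall T(s)) at s = 0 gives T(0) = 2/13.

Answer: 2/13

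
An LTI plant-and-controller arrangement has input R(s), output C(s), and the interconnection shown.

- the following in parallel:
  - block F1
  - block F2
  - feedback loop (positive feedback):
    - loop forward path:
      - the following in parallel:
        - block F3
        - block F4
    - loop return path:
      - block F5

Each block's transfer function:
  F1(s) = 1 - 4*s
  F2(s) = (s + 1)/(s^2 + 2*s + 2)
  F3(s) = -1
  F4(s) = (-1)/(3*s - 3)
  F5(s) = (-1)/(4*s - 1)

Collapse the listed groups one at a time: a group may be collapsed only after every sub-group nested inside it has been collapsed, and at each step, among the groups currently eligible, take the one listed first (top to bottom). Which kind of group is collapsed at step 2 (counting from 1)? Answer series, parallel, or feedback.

The answer is feedback.

Reasoning:
Step 1. parallel reduction of F3, F4
Step 2. collapse the loop ((F3+F4) forward, F5 return)
Step 3. combine F1, F2, [(F3+F4)/(1-(F3+F4)*F5)] in parallel
Step 2 collapses a feedback group.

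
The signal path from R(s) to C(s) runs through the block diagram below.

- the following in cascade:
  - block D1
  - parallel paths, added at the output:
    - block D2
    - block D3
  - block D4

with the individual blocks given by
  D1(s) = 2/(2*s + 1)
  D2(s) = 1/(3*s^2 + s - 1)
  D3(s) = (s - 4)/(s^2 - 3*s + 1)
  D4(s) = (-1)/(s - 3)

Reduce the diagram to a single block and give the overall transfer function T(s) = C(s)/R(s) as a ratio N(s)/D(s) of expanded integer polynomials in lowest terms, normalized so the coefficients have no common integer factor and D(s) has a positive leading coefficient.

Answer: (-6*s^3 + 20*s^2 + 16*s - 10)/(6*s^6 - 31*s^5 + 29*s^4 + 37*s^3 - 19*s^2 - 7*s + 3)

Working:
Step 1 - combine D2, D3 in parallel gives (3*s^3 - 10*s^2 - 8*s + 5)/(3*s^4 - 8*s^3 - s^2 + 4*s - 1)
Step 2 - series reduction of D1, (D2+D3), D4: this yields T(s), and no further normalization is needed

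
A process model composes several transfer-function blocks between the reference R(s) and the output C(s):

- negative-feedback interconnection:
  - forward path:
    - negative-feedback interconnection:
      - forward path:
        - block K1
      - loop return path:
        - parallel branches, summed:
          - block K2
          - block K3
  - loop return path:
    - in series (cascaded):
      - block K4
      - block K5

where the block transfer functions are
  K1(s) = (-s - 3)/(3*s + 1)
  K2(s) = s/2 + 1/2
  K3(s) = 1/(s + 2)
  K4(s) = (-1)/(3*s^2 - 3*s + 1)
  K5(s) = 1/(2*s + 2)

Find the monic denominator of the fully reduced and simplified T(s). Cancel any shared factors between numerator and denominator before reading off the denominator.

Step 1 - combine K2, K3 in parallel: (s^2 + 3*s + 4)/(2*s + 4)
Step 2 - close the feedback loop around K1, (K2+K3): (2*s^2 + 10*s + 12)/(s^3 - s + 8)
Step 3 - cascade K4, K5: (-1)/(6*s^3 - 4*s + 2)
Step 4 - apply the feedback formula to [K1/(1+K1*(K2+K3))], (K4*K5): (6*s^5 + 30*s^4 + 32*s^3 - 18*s^2 - 14*s + 12)/(3*s^6 - 5*s^4 + 25*s^3 + s^2 - 22*s + 2)
T(s) is the step-4 result (common factors already cancelled). Leading coefficient of the denominator: 3. Divide through by 3 for the monic polynomial.

Answer: s^6 - 5*s^4/3 + 25*s^3/3 + s^2/3 - 22*s/3 + 2/3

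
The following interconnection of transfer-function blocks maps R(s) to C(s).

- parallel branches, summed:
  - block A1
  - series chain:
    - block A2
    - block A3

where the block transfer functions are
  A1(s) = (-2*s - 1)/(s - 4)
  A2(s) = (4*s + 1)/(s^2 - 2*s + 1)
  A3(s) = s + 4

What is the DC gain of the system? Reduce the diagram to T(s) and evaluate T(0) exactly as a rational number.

[1] reduce the series chain A2, A3; result (4*s^2 + 17*s + 4)/(s^2 - 2*s + 1)
[2] parallel reduction of A1, (A2*A3); result (2*s^3 + 4*s^2 - 64*s - 17)/(s^3 - 6*s^2 + 9*s - 4)
DC gain: substitute s = 0 into T(s) from step 2: T(0) = -17/(-4) = 17/4.

Hence the answer: 17/4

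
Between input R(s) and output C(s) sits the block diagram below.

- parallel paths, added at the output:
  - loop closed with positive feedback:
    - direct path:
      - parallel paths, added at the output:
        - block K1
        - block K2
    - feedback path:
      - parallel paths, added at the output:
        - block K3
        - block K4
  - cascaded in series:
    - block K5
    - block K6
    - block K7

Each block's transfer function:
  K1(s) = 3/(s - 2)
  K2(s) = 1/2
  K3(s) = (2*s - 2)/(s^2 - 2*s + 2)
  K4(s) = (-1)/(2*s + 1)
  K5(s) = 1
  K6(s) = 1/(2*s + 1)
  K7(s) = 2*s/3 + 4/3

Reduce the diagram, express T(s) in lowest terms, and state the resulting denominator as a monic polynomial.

1. combine K1, K2 in parallel, giving (s + 4)/(2*s - 4)
2. reduce the parallel group K3, K4, giving (3*s^2 - 4)/(2*s^3 - 3*s^2 + 2*s + 2)
3. apply the feedback formula to (K1+K2), (K3+K4), giving (2*s^4 + 5*s^3 - 10*s^2 + 10*s + 8)/(4*s^4 - 17*s^3 + 4*s^2 + 8)
4. multiply K5, K6, K7 (series), giving (2*s + 4)/(6*s + 3)
5. parallel reduction of [(K1+K2)/(1-(K1+K2)*(K3+K4))], (K5*K6*K7), giving (20*s^5 + 18*s^4 - 105*s^3 + 46*s^2 + 94*s + 56)/(24*s^5 - 90*s^4 - 27*s^3 + 12*s^2 + 48*s + 24)
Step 5 gives the fully reduced T(s), with no common factor left to cancel. The denominator's leading coefficient is 24, so divide each of its coefficients by 24 to get the monic form.

Therefore the answer is s^5 - 15*s^4/4 - 9*s^3/8 + s^2/2 + 2*s + 1.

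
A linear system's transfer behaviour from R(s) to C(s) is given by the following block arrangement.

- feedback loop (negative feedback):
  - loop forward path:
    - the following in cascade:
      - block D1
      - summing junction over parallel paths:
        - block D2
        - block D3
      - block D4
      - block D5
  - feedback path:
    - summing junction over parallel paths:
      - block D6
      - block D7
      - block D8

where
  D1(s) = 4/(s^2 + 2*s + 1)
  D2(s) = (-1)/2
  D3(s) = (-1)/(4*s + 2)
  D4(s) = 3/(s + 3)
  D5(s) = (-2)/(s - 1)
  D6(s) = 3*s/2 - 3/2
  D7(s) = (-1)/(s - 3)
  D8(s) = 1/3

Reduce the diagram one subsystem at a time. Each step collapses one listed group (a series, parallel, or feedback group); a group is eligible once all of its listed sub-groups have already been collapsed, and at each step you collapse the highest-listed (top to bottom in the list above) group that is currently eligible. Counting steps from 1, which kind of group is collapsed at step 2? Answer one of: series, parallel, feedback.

The answer is series.

Reasoning:
Step 1: add D2, D3 (parallel)
Step 2: reduce the series chain D1, (D2+D3), D4, D5
Step 3: sum the parallel branches D6, D7, D8
Step 4: reduce the feedback loop with forward (D1*(D2+D3)*D4*D5) and return (D6+D7+D8)
So the answer for step 2 is series.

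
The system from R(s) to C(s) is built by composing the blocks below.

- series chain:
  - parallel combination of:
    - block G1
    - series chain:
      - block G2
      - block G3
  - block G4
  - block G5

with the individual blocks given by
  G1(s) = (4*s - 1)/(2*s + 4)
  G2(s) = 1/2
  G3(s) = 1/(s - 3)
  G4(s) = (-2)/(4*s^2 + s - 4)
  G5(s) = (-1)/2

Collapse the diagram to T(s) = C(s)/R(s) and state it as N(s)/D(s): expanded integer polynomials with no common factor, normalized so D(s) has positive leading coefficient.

(1) cascade G2, G3 = 1/(2*s - 6)
(2) reduce the parallel group G1, (G2*G3) = (4*s^2 - 12*s + 5)/(2*s^2 - 2*s - 12)
(3) series reduction of (G1+(G2*G3)), G4, G5; the result is T(s) itself (integer coefficients, no common factor, positive leading denominator coefficient)

Final answer: (4*s^2 - 12*s + 5)/(8*s^4 - 6*s^3 - 58*s^2 - 4*s + 48)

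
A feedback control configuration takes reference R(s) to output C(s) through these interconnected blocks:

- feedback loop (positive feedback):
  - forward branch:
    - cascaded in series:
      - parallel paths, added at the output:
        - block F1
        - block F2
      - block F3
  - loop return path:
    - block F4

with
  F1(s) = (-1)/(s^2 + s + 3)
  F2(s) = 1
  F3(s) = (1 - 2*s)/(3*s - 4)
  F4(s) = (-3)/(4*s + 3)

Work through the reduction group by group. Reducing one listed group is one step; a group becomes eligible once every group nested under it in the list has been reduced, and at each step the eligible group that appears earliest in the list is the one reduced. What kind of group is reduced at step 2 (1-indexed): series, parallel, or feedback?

Step 1 - parallel reduction of F1, F2
Step 2 - combine (F1+F2), F3 in series
Step 3 - apply the feedback formula to ((F1+F2)*F3), F4
So the answer for step 2 is series.

Hence the answer: series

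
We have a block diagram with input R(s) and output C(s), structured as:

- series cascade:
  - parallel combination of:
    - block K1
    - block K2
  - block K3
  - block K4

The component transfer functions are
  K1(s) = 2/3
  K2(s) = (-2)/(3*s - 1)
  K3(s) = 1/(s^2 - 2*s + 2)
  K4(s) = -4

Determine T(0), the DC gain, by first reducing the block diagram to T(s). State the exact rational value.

First reduce the diagram to T(s).

Step 1. combine K1, K2 in parallel: (6*s - 8)/(9*s - 3)
Step 2. multiply (K1+K2), K3, K4 (series): (32 - 24*s)/(9*s^3 - 21*s^2 + 24*s - 6)
Evaluating the step-2 result (the overall T(s)) at s = 0 gives T(0) = 32/(-6) = -16/3.

Answer: -16/3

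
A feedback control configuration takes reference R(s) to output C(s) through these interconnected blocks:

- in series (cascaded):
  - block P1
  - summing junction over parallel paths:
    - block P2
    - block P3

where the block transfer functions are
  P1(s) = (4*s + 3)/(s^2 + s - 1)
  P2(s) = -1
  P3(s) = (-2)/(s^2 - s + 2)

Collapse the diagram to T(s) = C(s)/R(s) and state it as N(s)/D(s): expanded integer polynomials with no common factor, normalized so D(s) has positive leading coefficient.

First reduce the diagram to T(s).

Step 1 - sum the parallel branches P2, P3, giving (-s^2 + s - 4)/(s^2 - s + 2)
Step 2 - combine P1, (P2+P3) in series: this yields T(s), and no further normalization is needed

Answer: (-4*s^3 + s^2 - 13*s - 12)/(s^4 + 3*s - 2)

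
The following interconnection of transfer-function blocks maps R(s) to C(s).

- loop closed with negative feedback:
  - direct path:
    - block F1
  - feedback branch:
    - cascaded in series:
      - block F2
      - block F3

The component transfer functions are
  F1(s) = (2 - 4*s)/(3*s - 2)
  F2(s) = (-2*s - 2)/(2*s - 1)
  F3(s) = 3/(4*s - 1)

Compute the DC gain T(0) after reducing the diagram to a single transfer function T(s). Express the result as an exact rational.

First reduce the diagram to T(s).

(1) multiply F2, F3 (series), giving (-6*s - 6)/(8*s^2 - 6*s + 1)
(2) apply the feedback formula to F1, (F2*F3), giving (-16*s^2 + 12*s - 2)/(12*s^2 + s + 14)
Evaluating the step-2 result (the overall T(s)) at s = 0 gives T(0) = -2/14 = -1/7.

Answer: -1/7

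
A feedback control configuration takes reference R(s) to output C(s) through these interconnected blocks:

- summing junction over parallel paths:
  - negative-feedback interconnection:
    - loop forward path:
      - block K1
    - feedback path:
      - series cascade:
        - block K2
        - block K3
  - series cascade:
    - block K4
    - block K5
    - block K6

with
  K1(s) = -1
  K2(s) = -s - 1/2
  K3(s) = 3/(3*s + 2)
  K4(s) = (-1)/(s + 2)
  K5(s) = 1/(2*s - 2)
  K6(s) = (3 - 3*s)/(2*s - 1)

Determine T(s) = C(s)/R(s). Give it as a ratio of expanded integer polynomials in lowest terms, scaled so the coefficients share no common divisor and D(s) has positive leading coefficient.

1. reduce the series chain K2, K3: (-6*s - 3)/(6*s + 4)
2. feedback reduction of K1, (K2*K3): (-6*s - 4)/(12*s + 7)
3. cascade K4, K5, K6: 3/(4*s^2 + 6*s - 4)
4. parallel reduction of [K1/(1+K1*(K2*K3))], (K4*K5*K6): this yields T(s), and no further normalization is needed

Answer: (-24*s^3 - 52*s^2 + 36*s + 37)/(48*s^3 + 100*s^2 - 6*s - 28)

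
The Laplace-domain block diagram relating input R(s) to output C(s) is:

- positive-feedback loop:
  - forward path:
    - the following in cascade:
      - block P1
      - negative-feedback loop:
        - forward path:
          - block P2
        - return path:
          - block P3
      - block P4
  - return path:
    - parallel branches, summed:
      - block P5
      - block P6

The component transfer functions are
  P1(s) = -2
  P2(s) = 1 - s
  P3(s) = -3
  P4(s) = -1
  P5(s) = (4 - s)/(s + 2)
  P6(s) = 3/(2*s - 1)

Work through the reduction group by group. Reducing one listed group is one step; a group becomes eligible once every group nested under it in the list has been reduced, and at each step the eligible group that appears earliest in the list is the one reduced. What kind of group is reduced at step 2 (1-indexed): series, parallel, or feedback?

Step 1 - close the feedback loop around P2, P3
Step 2 - reduce the series chain P1, [P2/(1+P2*P3)], P4
Step 3 - combine P5, P6 in parallel
Step 4 - apply the feedback formula to (P1*[P2/(1+P2*P3)]*P4), (P5+P6)
At step 2 the group reduced is series.

Final answer: series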